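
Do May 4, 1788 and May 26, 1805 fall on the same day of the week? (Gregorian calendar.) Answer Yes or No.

From May 4, 1788 to May 26, 1805 is 6230 days.
6230 mod 7 = 0, so they are the same weekday.
(May 4, 1788 is a Sunday; May 26, 1805 is a Sunday.)

Yes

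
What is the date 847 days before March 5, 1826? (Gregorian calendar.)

November 9, 1823

−365 (one year) → Mar 5, 1825 (482 left).
−365 (one year) → Mar 5, 1824 (117 left).
−5 → Feb 29, 1824 (end of Feb, 29 days; 112 left).
−29 → Jan 31, 1824 (end of Jan, 31 days; 83 left).
−31 → Dec 31, 1823 (end of Dec, 31 days; 52 left).
−31 → Nov 30, 1823 (end of Nov, 30 days; 21 left).
−21 → Nov 9, 1823.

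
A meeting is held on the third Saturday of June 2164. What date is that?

June 1, 2164 is a Friday.
The first Saturday is therefore June 2 (1 days later).
The third Saturday is 2 + 2×7 = June 16.

June 16, 2164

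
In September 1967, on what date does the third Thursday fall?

September 21, 1967

September 1, 1967 is a Friday.
The first Thursday is therefore September 7 (6 days later).
The third Thursday is 7 + 2×7 = September 21.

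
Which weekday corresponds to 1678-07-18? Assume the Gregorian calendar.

Doomsday rule: the anchor day for the 1600s is Tuesday. For year 78: 78÷12 = 6 r 6, and 6÷4 = 1, so 6+6+1 = 13.
Tuesday + 13 ≡ Monday — that's 1678's doomsday.
In July the doomsday date is Jul 11.
Jul 18 is 7 days after Jul 11; 7 mod 7 = 0, so Monday + 0 = Monday.

Monday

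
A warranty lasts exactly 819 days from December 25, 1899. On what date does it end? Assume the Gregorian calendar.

March 24, 1902

+365 (one year) → Dec 25, 1900 (454 left).
+365 (one year) → Dec 25, 1901 (89 left).
Dec has 31 days: +7 → Jan 1, 1902 (82 left).
Jan has 31 days: +31 → Feb 1, 1902 (51 left).
Feb has 28 days: +28 → Mar 1, 1902 (23 left).
+23 → Mar 24, 1902.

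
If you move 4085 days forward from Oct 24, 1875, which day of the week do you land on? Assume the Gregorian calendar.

Oct 24, 1875 is a Sunday.
4085 mod 7 = 4, so 4085 days after a Sunday is Sunday + 4 = Thursday.

Thursday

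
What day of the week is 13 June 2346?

Doomsday rule: the anchor day for the 2300s is Wednesday. For year 46: 46÷12 = 3 r 10, and 10÷4 = 2, so 3+10+2 = 15.
Wednesday + 15 ≡ Thursday — that's 2346's doomsday.
In June the doomsday date is Jun 6.
Jun 13 is 7 days after Jun 6; 7 mod 7 = 0, so Thursday + 0 = Thursday.

Thursday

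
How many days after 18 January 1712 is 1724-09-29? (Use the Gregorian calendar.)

4638

Jan 18, 1712 → Jan 18, 1713: 366 days (Feb 29, 1712 is in that span).
Jan 18, 1713 → Jan 18, 1714: 365 days.
Jan 18, 1714 → Jan 18, 1715: 365 days.
Jan 18, 1715 → Jan 18, 1716: 365 days.
Jan 18, 1716 → Jan 18, 1717: 366 days (Feb 29, 1716 is in that span).
Jan 18, 1717 → Jan 18, 1718: 365 days.
Jan 18, 1718 → Jan 18, 1719: 365 days.
Jan 18, 1719 → Jan 18, 1720: 365 days.
Jan 18, 1720 → Jan 18, 1721: 366 days (Feb 29, 1720 is in that span).
Jan 18, 1721 → Jan 18, 1722: 365 days.
Jan 18, 1722 → Jan 18, 1723: 365 days.
Jan 18, 1723 → Jan 18, 1724: 365 days.
Jan 18, 1724 → Feb 18, 1724: 31 days (January has 31).
Feb 18, 1724 → Mar 18, 1724: 29 days (February has 29).
Mar 18, 1724 → Apr 18, 1724: 31 days (March has 31).
Apr 18, 1724 → May 18, 1724: 30 days (April has 30).
May 18, 1724 → Jun 18, 1724: 31 days (May has 31).
Jun 18, 1724 → Jul 18, 1724: 30 days (June has 30).
Jul 18, 1724 → Aug 18, 1724: 31 days (July has 31).
Aug 18, 1724 → Sep 18, 1724: 31 days (August has 31).
Sep 18, 1724 → Sep 29, 1724: 11 days.
Total: 4638 days.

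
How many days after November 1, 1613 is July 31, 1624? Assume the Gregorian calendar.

Nov 1, 1613 → Nov 1, 1614: 365 days.
Nov 1, 1614 → Nov 1, 1615: 365 days.
Nov 1, 1615 → Nov 1, 1616: 366 days (Feb 29, 1616 is in that span).
Nov 1, 1616 → Nov 1, 1617: 365 days.
Nov 1, 1617 → Nov 1, 1618: 365 days.
Nov 1, 1618 → Nov 1, 1619: 365 days.
Nov 1, 1619 → Nov 1, 1620: 366 days (Feb 29, 1620 is in that span).
Nov 1, 1620 → Nov 1, 1621: 365 days.
Nov 1, 1621 → Nov 1, 1622: 365 days.
Nov 1, 1622 → Nov 1, 1623: 365 days.
Nov 1, 1623 → Dec 1, 1623: 30 days (November has 30).
Dec 1, 1623 → Jan 1, 1624: 31 days (December has 31).
Jan 1, 1624 → Feb 1, 1624: 31 days (January has 31).
Feb 1, 1624 → Mar 1, 1624: 29 days (February has 29).
Mar 1, 1624 → Apr 1, 1624: 31 days (March has 31).
Apr 1, 1624 → May 1, 1624: 30 days (April has 30).
May 1, 1624 → Jun 1, 1624: 31 days (May has 31).
Jun 1, 1624 → Jul 1, 1624: 30 days (June has 30).
Jul 1, 1624 → Jul 31, 1624: 30 days.
Total: 3925 days.

3925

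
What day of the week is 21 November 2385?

Doomsday rule: the anchor day for the 2300s is Wednesday. For year 85: 85÷12 = 7 r 1, and 1÷4 = 0, so 7+1+0 = 8.
Wednesday + 8 ≡ Thursday — that's 2385's doomsday.
In November the doomsday date is Nov 7.
Nov 21 is 14 days after Nov 7; 14 mod 7 = 0, so Thursday + 0 = Thursday.

Thursday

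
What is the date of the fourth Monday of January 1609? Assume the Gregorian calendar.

January 1, 1609 is a Thursday.
The first Monday is therefore January 5 (4 days later).
The fourth Monday is 5 + 3×7 = January 26.

January 26, 1609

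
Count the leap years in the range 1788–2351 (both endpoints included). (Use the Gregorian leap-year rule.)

136

Multiples of 4 in [1788,2351]: 141.
Of those, multiples of 100: 6 (not leap unless ÷400).
Multiples of 400: 1.
Leap years = 141 − 6 + 1 = 136.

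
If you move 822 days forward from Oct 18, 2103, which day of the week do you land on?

Sunday

First find the weekday of Oct 18, 2103. Doomsday rule: the anchor day for the 2100s is Sunday. For year 03: 3÷12 = 0 r 3, and 3÷4 = 0, so 0+3+0 = 3.
Sunday + 3 ≡ Wednesday — that's 2103's doomsday.
In October the doomsday date is Oct 10.
Oct 18 is 8 days after Oct 10; 8 mod 7 = 1, so Wednesday + 1 = Thursday.
822 mod 7 = 3, so 822 days after a Thursday is Thursday + 3 = Sunday.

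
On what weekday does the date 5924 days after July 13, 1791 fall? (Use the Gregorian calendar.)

Jul 13, 1791 is a Wednesday.
5924 mod 7 = 2, so 5924 days after a Wednesday is Wednesday + 2 = Friday.

Friday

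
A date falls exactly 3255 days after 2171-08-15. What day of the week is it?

First find the weekday of Aug 15, 2171. Doomsday rule: the anchor day for the 2100s is Sunday. For year 71: 71÷12 = 5 r 11, and 11÷4 = 2, so 5+11+2 = 18.
Sunday + 18 ≡ Thursday — that's 2171's doomsday.
In August the doomsday date is Aug 8.
Aug 15 is 7 days after Aug 8; 7 mod 7 = 0, so Thursday + 0 = Thursday.
3255 mod 7 = 0, so 3255 days after a Thursday is Thursday + 0 = Thursday.

Thursday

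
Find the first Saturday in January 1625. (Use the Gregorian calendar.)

January 1, 1625 is a Wednesday.
The first Saturday is therefore January 4 (3 days later).

January 4, 1625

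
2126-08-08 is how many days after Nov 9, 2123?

Nov 9, 2123 → Nov 9, 2124: 366 days (Feb 29, 2124 is in that span).
Nov 9, 2124 → Nov 9, 2125: 365 days.
Nov 9, 2125 → Dec 9, 2125: 30 days (November has 30).
Dec 9, 2125 → Jan 9, 2126: 31 days (December has 31).
Jan 9, 2126 → Feb 9, 2126: 31 days (January has 31).
Feb 9, 2126 → Mar 9, 2126: 28 days (February has 28).
Mar 9, 2126 → Apr 9, 2126: 31 days (March has 31).
Apr 9, 2126 → May 9, 2126: 30 days (April has 30).
May 9, 2126 → Jun 9, 2126: 31 days (May has 31).
Jun 9, 2126 → Jul 9, 2126: 30 days (June has 30).
Jul 9, 2126 → Aug 8, 2126: 30 days.
Total: 1003 days.

1003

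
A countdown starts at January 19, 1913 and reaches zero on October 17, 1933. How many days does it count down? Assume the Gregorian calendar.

Jan 19, 1913 → Jan 19, 1914: 365 days.
Jan 19, 1914 → Jan 19, 1915: 365 days.
Jan 19, 1915 → Jan 19, 1916: 365 days.
Jan 19, 1916 → Jan 19, 1917: 366 days (Feb 29, 1916 is in that span).
Jan 19, 1917 → Jan 19, 1918: 365 days.
Jan 19, 1918 → Jan 19, 1919: 365 days.
Jan 19, 1919 → Jan 19, 1920: 365 days.
Jan 19, 1920 → Jan 19, 1921: 366 days (Feb 29, 1920 is in that span).
Jan 19, 1921 → Jan 19, 1922: 365 days.
Jan 19, 1922 → Jan 19, 1923: 365 days.
Jan 19, 1923 → Jan 19, 1924: 365 days.
Jan 19, 1924 → Jan 19, 1925: 366 days (Feb 29, 1924 is in that span).
Jan 19, 1925 → Jan 19, 1926: 365 days.
Jan 19, 1926 → Jan 19, 1927: 365 days.
Jan 19, 1927 → Jan 19, 1928: 365 days.
Jan 19, 1928 → Jan 19, 1929: 366 days (Feb 29, 1928 is in that span).
Jan 19, 1929 → Jan 19, 1930: 365 days.
Jan 19, 1930 → Jan 19, 1931: 365 days.
Jan 19, 1931 → Jan 19, 1932: 365 days.
Jan 19, 1932 → Jan 19, 1933: 366 days (Feb 29, 1932 is in that span).
Jan 19, 1933 → Feb 19, 1933: 31 days (January has 31).
Feb 19, 1933 → Mar 19, 1933: 28 days (February has 28).
Mar 19, 1933 → Apr 19, 1933: 31 days (March has 31).
Apr 19, 1933 → May 19, 1933: 30 days (April has 30).
May 19, 1933 → Jun 19, 1933: 31 days (May has 31).
Jun 19, 1933 → Jul 19, 1933: 30 days (June has 30).
Jul 19, 1933 → Aug 19, 1933: 31 days (July has 31).
Aug 19, 1933 → Sep 19, 1933: 31 days (August has 31).
Sep 19, 1933 → Oct 17, 1933: 28 days.
Total: 7576 days.

7576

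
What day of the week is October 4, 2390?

Doomsday rule: the anchor day for the 2300s is Wednesday. For year 90: 90÷12 = 7 r 6, and 6÷4 = 1, so 7+6+1 = 14.
Wednesday + 14 ≡ Wednesday — that's 2390's doomsday.
In October the doomsday date is Oct 10.
Oct 4 is 6 days before Oct 10; 6 mod 7 = 6, so Wednesday − 6 = Thursday.

Thursday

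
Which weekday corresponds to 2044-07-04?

Monday

January 1, 2044 is a Friday.
Jan 1, 2044 → Feb 1, 2044: 31 days (January has 31).
Feb 1, 2044 → Mar 1, 2044: 29 days (February has 29).
Mar 1, 2044 → Apr 1, 2044: 31 days (March has 31).
Apr 1, 2044 → May 1, 2044: 30 days (April has 30).
May 1, 2044 → Jun 1, 2044: 31 days (May has 31).
Jun 1, 2044 → Jul 1, 2044: 30 days (June has 30).
Jul 1, 2044 → Jul 4, 2044: 3 days.
Total: 185 days.
185 mod 7 = 3, so Friday + 3 = Monday.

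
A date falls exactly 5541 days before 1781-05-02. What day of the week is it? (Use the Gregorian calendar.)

Saturday

May 2, 1781 is a Wednesday.
5541 mod 7 = 4, so 5541 days before a Wednesday is Wednesday − 4 = Saturday.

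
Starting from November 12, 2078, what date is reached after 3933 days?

August 19, 2089

+365 (one year) → Nov 12, 2079 (3568 left).
+366 (one year; includes Feb 29, 2080) → Nov 12, 2080 (3202 left).
+365 (one year) → Nov 12, 2081 (2837 left).
+365 (one year) → Nov 12, 2082 (2472 left).
+365 (one year) → Nov 12, 2083 (2107 left).
+366 (one year; includes Feb 29, 2084) → Nov 12, 2084 (1741 left).
+365 (one year) → Nov 12, 2085 (1376 left).
+365 (one year) → Nov 12, 2086 (1011 left).
+365 (one year) → Nov 12, 2087 (646 left).
+366 (one year; includes Feb 29, 2088) → Nov 12, 2088 (280 left).
Nov has 30 days: +19 → Dec 1, 2088 (261 left).
Dec has 31 days: +31 → Jan 1, 2089 (230 left).
Jan has 31 days: +31 → Feb 1, 2089 (199 left).
Feb has 28 days: +28 → Mar 1, 2089 (171 left).
Mar has 31 days: +31 → Apr 1, 2089 (140 left).
Apr has 30 days: +30 → May 1, 2089 (110 left).
May has 31 days: +31 → Jun 1, 2089 (79 left).
Jun has 30 days: +30 → Jul 1, 2089 (49 left).
Jul has 31 days: +31 → Aug 1, 2089 (18 left).
+18 → Aug 19, 2089.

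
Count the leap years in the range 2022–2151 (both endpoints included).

31

Multiples of 4 in [2022,2151]: 32.
Of those, multiples of 100: 1 (not leap unless ÷400).
Multiples of 400: 0.
Leap years = 32 − 1 + 0 = 31.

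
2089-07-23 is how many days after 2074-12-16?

5333

Dec 16, 2074 → Dec 16, 2075: 365 days.
Dec 16, 2075 → Dec 16, 2076: 366 days (Feb 29, 2076 is in that span).
Dec 16, 2076 → Dec 16, 2077: 365 days.
Dec 16, 2077 → Dec 16, 2078: 365 days.
Dec 16, 2078 → Dec 16, 2079: 365 days.
Dec 16, 2079 → Dec 16, 2080: 366 days (Feb 29, 2080 is in that span).
Dec 16, 2080 → Dec 16, 2081: 365 days.
Dec 16, 2081 → Dec 16, 2082: 365 days.
Dec 16, 2082 → Dec 16, 2083: 365 days.
Dec 16, 2083 → Dec 16, 2084: 366 days (Feb 29, 2084 is in that span).
Dec 16, 2084 → Dec 16, 2085: 365 days.
Dec 16, 2085 → Dec 16, 2086: 365 days.
Dec 16, 2086 → Dec 16, 2087: 365 days.
Dec 16, 2087 → Dec 16, 2088: 366 days (Feb 29, 2088 is in that span).
Dec 16, 2088 → Jan 16, 2089: 31 days (December has 31).
Jan 16, 2089 → Feb 16, 2089: 31 days (January has 31).
Feb 16, 2089 → Mar 16, 2089: 28 days (February has 28).
Mar 16, 2089 → Apr 16, 2089: 31 days (March has 31).
Apr 16, 2089 → May 16, 2089: 30 days (April has 30).
May 16, 2089 → Jun 16, 2089: 31 days (May has 31).
Jun 16, 2089 → Jul 16, 2089: 30 days (June has 30).
Jul 16, 2089 → Jul 23, 2089: 7 days.
Total: 5333 days.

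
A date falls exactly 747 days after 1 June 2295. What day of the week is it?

First find the weekday of Jun 1, 2295. Doomsday rule: the anchor day for the 2200s is Friday. For year 95: 95÷12 = 7 r 11, and 11÷4 = 2, so 7+11+2 = 20.
Friday + 20 ≡ Thursday — that's 2295's doomsday.
In June the doomsday date is Jun 6.
Jun 1 is 5 days before Jun 6; 5 mod 7 = 5, so Thursday − 5 = Saturday.
747 mod 7 = 5, so 747 days after a Saturday is Saturday + 5 = Thursday.

Thursday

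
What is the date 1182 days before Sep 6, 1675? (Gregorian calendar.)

June 11, 1672

−365 (one year) → Sep 6, 1674 (817 left).
−365 (one year) → Sep 6, 1673 (452 left).
−365 (one year) → Sep 6, 1672 (87 left).
−6 → Aug 31, 1672 (end of Aug, 31 days; 81 left).
−31 → Jul 31, 1672 (end of Jul, 31 days; 50 left).
−31 → Jun 30, 1672 (end of Jun, 30 days; 19 left).
−19 → Jun 11, 1672.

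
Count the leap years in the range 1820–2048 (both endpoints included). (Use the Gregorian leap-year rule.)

57

Multiples of 4 in [1820,2048]: 58.
Of those, multiples of 100: 2 (not leap unless ÷400).
Multiples of 400: 1.
Leap years = 58 − 2 + 1 = 57.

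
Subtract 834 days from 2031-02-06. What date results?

October 25, 2028

−365 (one year) → Feb 6, 2030 (469 left).
−365 (one year) → Feb 6, 2029 (104 left).
−6 → Jan 31, 2029 (end of Jan, 31 days; 98 left).
−31 → Dec 31, 2028 (end of Dec, 31 days; 67 left).
−31 → Nov 30, 2028 (end of Nov, 30 days; 36 left).
−30 → Oct 31, 2028 (end of Oct, 31 days; 6 left).
−6 → Oct 25, 2028.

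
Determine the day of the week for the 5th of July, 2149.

Doomsday rule: the anchor day for the 2100s is Sunday. For year 49: 49÷12 = 4 r 1, and 1÷4 = 0, so 4+1+0 = 5.
Sunday + 5 ≡ Friday — that's 2149's doomsday.
In July the doomsday date is Jul 11.
Jul 5 is 6 days before Jul 11; 6 mod 7 = 6, so Friday − 6 = Saturday.

Saturday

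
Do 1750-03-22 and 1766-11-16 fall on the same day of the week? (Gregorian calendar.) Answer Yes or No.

From Mar 22, 1750 to Nov 16, 1766 is 6083 days.
6083 mod 7 = 0, so they are the same weekday.
(Mar 22, 1750 is a Sunday; Nov 16, 1766 is a Sunday.)

Yes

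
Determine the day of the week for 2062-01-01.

Sunday

Doomsday rule: the anchor day for the 2000s is Tuesday. For year 62: 62÷12 = 5 r 2, and 2÷4 = 0, so 5+2+0 = 7.
Tuesday + 7 ≡ Tuesday — that's 2062's doomsday.
In January the doomsday date is Jan 3 (2062 is not a leap year).
Jan 1 is 2 days before Jan 3; 2 mod 7 = 2, so Tuesday − 2 = Sunday.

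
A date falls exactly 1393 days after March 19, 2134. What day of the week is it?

Friday

Mar 19, 2134 is a Friday.
1393 mod 7 = 0, so 1393 days after a Friday is Friday + 0 = Friday.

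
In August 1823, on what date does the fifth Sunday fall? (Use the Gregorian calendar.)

August 1, 1823 is a Friday.
The first Sunday is therefore August 3 (2 days later).
The fifth Sunday is 3 + 4×7 = August 31.

August 31, 1823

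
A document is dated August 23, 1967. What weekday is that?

Doomsday rule: the anchor day for the 1900s is Wednesday. For year 67: 67÷12 = 5 r 7, and 7÷4 = 1, so 5+7+1 = 13.
Wednesday + 13 ≡ Tuesday — that's 1967's doomsday.
In August the doomsday date is Aug 8.
Aug 23 is 15 days after Aug 8; 15 mod 7 = 1, so Tuesday + 1 = Wednesday.

Wednesday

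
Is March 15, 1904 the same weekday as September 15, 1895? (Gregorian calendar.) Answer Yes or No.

No

From Sep 15, 1895 to Mar 15, 1904 is 3103 days.
3103 mod 7 = 2, so they are different weekdays.
(Sep 15, 1895 is a Sunday; Mar 15, 1904 is a Tuesday.)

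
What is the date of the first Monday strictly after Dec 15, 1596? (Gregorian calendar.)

December 16, 1596

Dec 15, 1596 is a Sunday.
From Sunday to the next Monday is 1 day.
Dec 15, 1596 + 1 = Dec 16, 1596.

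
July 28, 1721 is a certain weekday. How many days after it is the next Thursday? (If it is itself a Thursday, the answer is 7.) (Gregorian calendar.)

Jul 28, 1721 is a Monday.
From Monday to the next Thursday is 3 days.

3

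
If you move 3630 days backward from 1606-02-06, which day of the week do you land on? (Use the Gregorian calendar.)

First find the weekday of Feb 6, 1606. Doomsday rule: the anchor day for the 1600s is Tuesday. For year 06: 6÷12 = 0 r 6, and 6÷4 = 1, so 0+6+1 = 7.
Tuesday + 7 ≡ Tuesday — that's 1606's doomsday.
In February the doomsday date is Feb 28 (1606 is not a leap year).
Feb 6 is 22 days before Feb 28; 22 mod 7 = 1, so Tuesday − 1 = Monday.
3630 mod 7 = 4, so 3630 days before a Monday is Monday − 4 = Thursday.

Thursday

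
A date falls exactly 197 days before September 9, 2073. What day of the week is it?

Sep 9, 2073 is a Saturday.
197 mod 7 = 1, so 197 days before a Saturday is Saturday − 1 = Friday.

Friday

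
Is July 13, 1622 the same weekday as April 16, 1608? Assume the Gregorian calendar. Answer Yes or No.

From Apr 16, 1608 to Jul 13, 1622 is 5201 days.
5201 mod 7 = 0, so they are the same weekday.
(Apr 16, 1608 is a Wednesday; Jul 13, 1622 is a Wednesday.)

Yes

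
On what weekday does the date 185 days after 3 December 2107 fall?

First find the weekday of Dec 3, 2107. Doomsday rule: the anchor day for the 2100s is Sunday. For year 07: 7÷12 = 0 r 7, and 7÷4 = 1, so 0+7+1 = 8.
Sunday + 8 ≡ Monday — that's 2107's doomsday.
In December the doomsday date is Dec 12.
Dec 3 is 9 days before Dec 12; 9 mod 7 = 2, so Monday − 2 = Saturday.
185 mod 7 = 3, so 185 days after a Saturday is Saturday + 3 = Tuesday.

Tuesday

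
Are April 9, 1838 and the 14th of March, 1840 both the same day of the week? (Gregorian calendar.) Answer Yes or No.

From Apr 9, 1838 to Mar 14, 1840 is 705 days.
705 mod 7 = 5, so they are different weekdays.
(Apr 9, 1838 is a Monday; Mar 14, 1840 is a Saturday.)

No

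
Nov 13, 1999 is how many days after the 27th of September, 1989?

Sep 27, 1989 → Sep 27, 1990: 365 days.
Sep 27, 1990 → Sep 27, 1991: 365 days.
Sep 27, 1991 → Sep 27, 1992: 366 days (Feb 29, 1992 is in that span).
Sep 27, 1992 → Sep 27, 1993: 365 days.
Sep 27, 1993 → Sep 27, 1994: 365 days.
Sep 27, 1994 → Sep 27, 1995: 365 days.
Sep 27, 1995 → Sep 27, 1996: 366 days (Feb 29, 1996 is in that span).
Sep 27, 1996 → Sep 27, 1997: 365 days.
Sep 27, 1997 → Sep 27, 1998: 365 days.
Sep 27, 1998 → Sep 27, 1999: 365 days.
Sep 27, 1999 → Oct 27, 1999: 30 days (September has 30).
Oct 27, 1999 → Nov 13, 1999: 17 days.
Total: 3699 days.

3699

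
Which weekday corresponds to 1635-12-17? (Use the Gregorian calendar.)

Monday

Doomsday rule: the anchor day for the 1600s is Tuesday. For year 35: 35÷12 = 2 r 11, and 11÷4 = 2, so 2+11+2 = 15.
Tuesday + 15 ≡ Wednesday — that's 1635's doomsday.
In December the doomsday date is Dec 12.
Dec 17 is 5 days after Dec 12; 5 mod 7 = 5, so Wednesday + 5 = Monday.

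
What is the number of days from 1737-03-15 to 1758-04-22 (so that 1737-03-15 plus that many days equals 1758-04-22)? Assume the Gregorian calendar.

Mar 15, 1737 → Mar 15, 1738: 365 days.
Mar 15, 1738 → Mar 15, 1739: 365 days.
Mar 15, 1739 → Mar 15, 1740: 366 days (Feb 29, 1740 is in that span).
Mar 15, 1740 → Mar 15, 1741: 365 days.
Mar 15, 1741 → Mar 15, 1742: 365 days.
Mar 15, 1742 → Mar 15, 1743: 365 days.
Mar 15, 1743 → Mar 15, 1744: 366 days (Feb 29, 1744 is in that span).
Mar 15, 1744 → Mar 15, 1745: 365 days.
Mar 15, 1745 → Mar 15, 1746: 365 days.
Mar 15, 1746 → Mar 15, 1747: 365 days.
Mar 15, 1747 → Mar 15, 1748: 366 days (Feb 29, 1748 is in that span).
Mar 15, 1748 → Mar 15, 1749: 365 days.
Mar 15, 1749 → Mar 15, 1750: 365 days.
Mar 15, 1750 → Mar 15, 1751: 365 days.
Mar 15, 1751 → Mar 15, 1752: 366 days (Feb 29, 1752 is in that span).
Mar 15, 1752 → Mar 15, 1753: 365 days.
Mar 15, 1753 → Mar 15, 1754: 365 days.
Mar 15, 1754 → Mar 15, 1755: 365 days.
Mar 15, 1755 → Mar 15, 1756: 366 days (Feb 29, 1756 is in that span).
Mar 15, 1756 → Mar 15, 1757: 365 days.
Mar 15, 1757 → Mar 15, 1758: 365 days.
Mar 15, 1758 → Apr 15, 1758: 31 days (March has 31).
Apr 15, 1758 → Apr 22, 1758: 7 days.
Total: 7708 days.

7708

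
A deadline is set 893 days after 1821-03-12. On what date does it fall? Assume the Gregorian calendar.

+365 (one year) → Mar 12, 1822 (528 left).
+365 (one year) → Mar 12, 1823 (163 left).
Mar has 31 days: +20 → Apr 1, 1823 (143 left).
Apr has 30 days: +30 → May 1, 1823 (113 left).
May has 31 days: +31 → Jun 1, 1823 (82 left).
Jun has 30 days: +30 → Jul 1, 1823 (52 left).
Jul has 31 days: +31 → Aug 1, 1823 (21 left).
+21 → Aug 22, 1823.

August 22, 1823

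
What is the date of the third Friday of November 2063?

November 16, 2063

November 1, 2063 is a Thursday.
The first Friday is therefore November 2 (1 days later).
The third Friday is 2 + 2×7 = November 16.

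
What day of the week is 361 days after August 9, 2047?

Tuesday

First find the weekday of Aug 9, 2047. Doomsday rule: the anchor day for the 2000s is Tuesday. For year 47: 47÷12 = 3 r 11, and 11÷4 = 2, so 3+11+2 = 16.
Tuesday + 16 ≡ Thursday — that's 2047's doomsday.
In August the doomsday date is Aug 8.
Aug 9 is 1 day after Aug 8; 1 mod 7 = 1, so Thursday + 1 = Friday.
361 mod 7 = 4, so 361 days after a Friday is Friday + 4 = Tuesday.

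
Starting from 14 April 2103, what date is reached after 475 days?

August 1, 2104

+366 (one year; includes Feb 29, 2104) → Apr 14, 2104 (109 left).
Apr has 30 days: +17 → May 1, 2104 (92 left).
May has 31 days: +31 → Jun 1, 2104 (61 left).
Jun has 30 days: +30 → Jul 1, 2104 (31 left).
Jul has 31 days: +31 → Aug 1, 2104 (0 left).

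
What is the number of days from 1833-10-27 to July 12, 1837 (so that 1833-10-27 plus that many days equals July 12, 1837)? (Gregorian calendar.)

1354

Oct 27, 1833 → Oct 27, 1834: 365 days.
Oct 27, 1834 → Oct 27, 1835: 365 days.
Oct 27, 1835 → Oct 27, 1836: 366 days (Feb 29, 1836 is in that span).
Oct 27, 1836 → Nov 27, 1836: 31 days (October has 31).
Nov 27, 1836 → Dec 27, 1836: 30 days (November has 30).
Dec 27, 1836 → Jan 27, 1837: 31 days (December has 31).
Jan 27, 1837 → Feb 27, 1837: 31 days (January has 31).
Feb 27, 1837 → Mar 27, 1837: 28 days (February has 28).
Mar 27, 1837 → Apr 27, 1837: 31 days (March has 31).
Apr 27, 1837 → May 27, 1837: 30 days (April has 30).
May 27, 1837 → Jun 27, 1837: 31 days (May has 31).
Jun 27, 1837 → Jul 12, 1837: 15 days.
Total: 1354 days.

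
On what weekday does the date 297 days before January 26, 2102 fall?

Jan 26, 2102 is a Thursday.
297 mod 7 = 3, so 297 days before a Thursday is Thursday − 3 = Monday.

Monday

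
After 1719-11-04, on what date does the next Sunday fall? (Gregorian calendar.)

Nov 4, 1719 is a Saturday.
From Saturday to the next Sunday is 1 day.
Nov 4, 1719 + 1 = Nov 5, 1719.

November 5, 1719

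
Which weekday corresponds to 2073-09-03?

Sunday

Doomsday rule: the anchor day for the 2000s is Tuesday. For year 73: 73÷12 = 6 r 1, and 1÷4 = 0, so 6+1+0 = 7.
Tuesday + 7 ≡ Tuesday — that's 2073's doomsday.
In September the doomsday date is Sep 5.
Sep 3 is 2 days before Sep 5; 2 mod 7 = 2, so Tuesday − 2 = Sunday.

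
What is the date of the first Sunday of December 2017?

December 1, 2017 is a Friday.
The first Sunday is therefore December 3 (2 days later).

December 3, 2017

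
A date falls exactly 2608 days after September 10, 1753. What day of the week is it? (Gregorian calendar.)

Friday

First find the weekday of Sep 10, 1753. Doomsday rule: the anchor day for the 1700s is Sunday. For year 53: 53÷12 = 4 r 5, and 5÷4 = 1, so 4+5+1 = 10.
Sunday + 10 ≡ Wednesday — that's 1753's doomsday.
In September the doomsday date is Sep 5.
Sep 10 is 5 days after Sep 5; 5 mod 7 = 5, so Wednesday + 5 = Monday.
2608 mod 7 = 4, so 2608 days after a Monday is Monday + 4 = Friday.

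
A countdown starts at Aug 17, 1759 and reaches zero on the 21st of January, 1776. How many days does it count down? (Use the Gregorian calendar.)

Aug 17, 1759 → Aug 17, 1760: 366 days (Feb 29, 1760 is in that span).
Aug 17, 1760 → Aug 17, 1761: 365 days.
Aug 17, 1761 → Aug 17, 1762: 365 days.
Aug 17, 1762 → Aug 17, 1763: 365 days.
Aug 17, 1763 → Aug 17, 1764: 366 days (Feb 29, 1764 is in that span).
Aug 17, 1764 → Aug 17, 1765: 365 days.
Aug 17, 1765 → Aug 17, 1766: 365 days.
Aug 17, 1766 → Aug 17, 1767: 365 days.
Aug 17, 1767 → Aug 17, 1768: 366 days (Feb 29, 1768 is in that span).
Aug 17, 1768 → Aug 17, 1769: 365 days.
Aug 17, 1769 → Aug 17, 1770: 365 days.
Aug 17, 1770 → Aug 17, 1771: 365 days.
Aug 17, 1771 → Aug 17, 1772: 366 days (Feb 29, 1772 is in that span).
Aug 17, 1772 → Aug 17, 1773: 365 days.
Aug 17, 1773 → Aug 17, 1774: 365 days.
Aug 17, 1774 → Aug 17, 1775: 365 days.
Aug 17, 1775 → Sep 17, 1775: 31 days (August has 31).
Sep 17, 1775 → Oct 17, 1775: 30 days (September has 30).
Oct 17, 1775 → Nov 17, 1775: 31 days (October has 31).
Nov 17, 1775 → Dec 17, 1775: 30 days (November has 30).
Dec 17, 1775 → Jan 17, 1776: 31 days (December has 31).
Jan 17, 1776 → Jan 21, 1776: 4 days.
Total: 6001 days.

6001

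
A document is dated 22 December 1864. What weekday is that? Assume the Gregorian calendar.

Doomsday rule: the anchor day for the 1800s is Friday. For year 64: 64÷12 = 5 r 4, and 4÷4 = 1, so 5+4+1 = 10.
Friday + 10 ≡ Monday — that's 1864's doomsday.
In December the doomsday date is Dec 12.
Dec 22 is 10 days after Dec 12; 10 mod 7 = 3, so Monday + 3 = Thursday.

Thursday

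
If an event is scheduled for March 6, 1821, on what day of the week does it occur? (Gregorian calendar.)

Tuesday

Doomsday rule: the anchor day for the 1800s is Friday. For year 21: 21÷12 = 1 r 9, and 9÷4 = 2, so 1+9+2 = 12.
Friday + 12 ≡ Wednesday — that's 1821's doomsday.
In March the doomsday date is Mar 14.
Mar 6 is 8 days before Mar 14; 8 mod 7 = 1, so Wednesday − 1 = Tuesday.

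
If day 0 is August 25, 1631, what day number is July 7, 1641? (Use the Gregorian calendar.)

3604

Aug 25, 1631 → Aug 25, 1632: 366 days (Feb 29, 1632 is in that span).
Aug 25, 1632 → Aug 25, 1633: 365 days.
Aug 25, 1633 → Aug 25, 1634: 365 days.
Aug 25, 1634 → Aug 25, 1635: 365 days.
Aug 25, 1635 → Aug 25, 1636: 366 days (Feb 29, 1636 is in that span).
Aug 25, 1636 → Aug 25, 1637: 365 days.
Aug 25, 1637 → Aug 25, 1638: 365 days.
Aug 25, 1638 → Aug 25, 1639: 365 days.
Aug 25, 1639 → Aug 25, 1640: 366 days (Feb 29, 1640 is in that span).
Aug 25, 1640 → Sep 25, 1640: 31 days (August has 31).
Sep 25, 1640 → Oct 25, 1640: 30 days (September has 30).
Oct 25, 1640 → Nov 25, 1640: 31 days (October has 31).
Nov 25, 1640 → Dec 25, 1640: 30 days (November has 30).
Dec 25, 1640 → Jan 25, 1641: 31 days (December has 31).
Jan 25, 1641 → Feb 25, 1641: 31 days (January has 31).
Feb 25, 1641 → Mar 25, 1641: 28 days (February has 28).
Mar 25, 1641 → Apr 25, 1641: 31 days (March has 31).
Apr 25, 1641 → May 25, 1641: 30 days (April has 30).
May 25, 1641 → Jun 25, 1641: 31 days (May has 31).
Jun 25, 1641 → Jul 7, 1641: 12 days.
Total: 3604 days.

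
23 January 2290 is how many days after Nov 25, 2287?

790

Nov 25, 2287 → Nov 25, 2288: 366 days (Feb 29, 2288 is in that span).
Nov 25, 2288 → Nov 25, 2289: 365 days.
Nov 25, 2289 → Dec 25, 2289: 30 days (November has 30).
Dec 25, 2289 → Jan 23, 2290: 29 days.
Total: 790 days.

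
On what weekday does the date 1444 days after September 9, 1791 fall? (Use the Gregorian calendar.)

First find the weekday of Sep 9, 1791. Doomsday rule: the anchor day for the 1700s is Sunday. For year 91: 91÷12 = 7 r 7, and 7÷4 = 1, so 7+7+1 = 15.
Sunday + 15 ≡ Monday — that's 1791's doomsday.
In September the doomsday date is Sep 5.
Sep 9 is 4 days after Sep 5; 4 mod 7 = 4, so Monday + 4 = Friday.
1444 mod 7 = 2, so 1444 days after a Friday is Friday + 2 = Sunday.

Sunday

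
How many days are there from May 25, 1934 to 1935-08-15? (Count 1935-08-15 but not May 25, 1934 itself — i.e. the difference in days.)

447

May 25, 1934 → May 25, 1935: 365 days.
May 25, 1935 → Jun 25, 1935: 31 days (May has 31).
Jun 25, 1935 → Jul 25, 1935: 30 days (June has 30).
Jul 25, 1935 → Aug 15, 1935: 21 days.
Total: 447 days.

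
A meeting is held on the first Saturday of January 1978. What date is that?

January 1, 1978 is a Sunday.
The first Saturday is therefore January 7 (6 days later).

January 7, 1978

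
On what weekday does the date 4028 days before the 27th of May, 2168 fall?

First find the weekday of May 27, 2168. Doomsday rule: the anchor day for the 2100s is Sunday. For year 68: 68÷12 = 5 r 8, and 8÷4 = 2, so 5+8+2 = 15.
Sunday + 15 ≡ Monday — that's 2168's doomsday.
In May the doomsday date is May 9.
May 27 is 18 days after May 9; 18 mod 7 = 4, so Monday + 4 = Friday.
4028 mod 7 = 3, so 4028 days before a Friday is Friday − 3 = Tuesday.

Tuesday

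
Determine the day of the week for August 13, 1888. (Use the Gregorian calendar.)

January 1, 1888 is a Sunday.
Jan 1, 1888 → Feb 1, 1888: 31 days (January has 31).
Feb 1, 1888 → Mar 1, 1888: 29 days (February has 29).
Mar 1, 1888 → Apr 1, 1888: 31 days (March has 31).
Apr 1, 1888 → May 1, 1888: 30 days (April has 30).
May 1, 1888 → Jun 1, 1888: 31 days (May has 31).
Jun 1, 1888 → Jul 1, 1888: 30 days (June has 30).
Jul 1, 1888 → Aug 1, 1888: 31 days (July has 31).
Aug 1, 1888 → Aug 13, 1888: 12 days.
Total: 225 days.
225 mod 7 = 1, so Sunday + 1 = Monday.

Monday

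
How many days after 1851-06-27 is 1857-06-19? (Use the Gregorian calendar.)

2184

Jun 27, 1851 → Jun 27, 1852: 366 days (Feb 29, 1852 is in that span).
Jun 27, 1852 → Jun 27, 1853: 365 days.
Jun 27, 1853 → Jun 27, 1854: 365 days.
Jun 27, 1854 → Jun 27, 1855: 365 days.
Jun 27, 1855 → Jun 27, 1856: 366 days (Feb 29, 1856 is in that span).
Jun 27, 1856 → Jul 27, 1856: 30 days (June has 30).
Jul 27, 1856 → Aug 27, 1856: 31 days (July has 31).
Aug 27, 1856 → Sep 27, 1856: 31 days (August has 31).
Sep 27, 1856 → Oct 27, 1856: 30 days (September has 30).
Oct 27, 1856 → Nov 27, 1856: 31 days (October has 31).
Nov 27, 1856 → Dec 27, 1856: 30 days (November has 30).
Dec 27, 1856 → Jan 27, 1857: 31 days (December has 31).
Jan 27, 1857 → Feb 27, 1857: 31 days (January has 31).
Feb 27, 1857 → Mar 27, 1857: 28 days (February has 28).
Mar 27, 1857 → Apr 27, 1857: 31 days (March has 31).
Apr 27, 1857 → May 27, 1857: 30 days (April has 30).
May 27, 1857 → Jun 19, 1857: 23 days.
Total: 2184 days.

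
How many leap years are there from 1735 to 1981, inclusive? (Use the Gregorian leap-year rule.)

Multiples of 4 in [1735,1981]: 62.
Of those, multiples of 100: 2 (not leap unless ÷400).
Multiples of 400: 0.
Leap years = 62 − 2 + 0 = 60.

60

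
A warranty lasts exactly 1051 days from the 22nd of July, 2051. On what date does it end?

June 7, 2054

+366 (one year; includes Feb 29, 2052) → Jul 22, 2052 (685 left).
+365 (one year) → Jul 22, 2053 (320 left).
Jul has 31 days: +10 → Aug 1, 2053 (310 left).
Aug has 31 days: +31 → Sep 1, 2053 (279 left).
Sep has 30 days: +30 → Oct 1, 2053 (249 left).
Oct has 31 days: +31 → Nov 1, 2053 (218 left).
Nov has 30 days: +30 → Dec 1, 2053 (188 left).
Dec has 31 days: +31 → Jan 1, 2054 (157 left).
Jan has 31 days: +31 → Feb 1, 2054 (126 left).
Feb has 28 days: +28 → Mar 1, 2054 (98 left).
Mar has 31 days: +31 → Apr 1, 2054 (67 left).
Apr has 30 days: +30 → May 1, 2054 (37 left).
May has 31 days: +31 → Jun 1, 2054 (6 left).
+6 → Jun 7, 2054.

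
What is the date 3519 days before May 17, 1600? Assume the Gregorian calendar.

−366 (one year; includes Feb 29, 1600) → May 17, 1599 (3153 left).
−365 (one year) → May 17, 1598 (2788 left).
−365 (one year) → May 17, 1597 (2423 left).
−365 (one year) → May 17, 1596 (2058 left).
−366 (one year; includes Feb 29, 1596) → May 17, 1595 (1692 left).
−365 (one year) → May 17, 1594 (1327 left).
−365 (one year) → May 17, 1593 (962 left).
−365 (one year) → May 17, 1592 (597 left).
−366 (one year; includes Feb 29, 1592) → May 17, 1591 (231 left).
−17 → Apr 30, 1591 (end of Apr, 30 days; 214 left).
−30 → Mar 31, 1591 (end of Mar, 31 days; 184 left).
−31 → Feb 28, 1591 (end of Feb, 28 days; 153 left).
−28 → Jan 31, 1591 (end of Jan, 31 days; 125 left).
−31 → Dec 31, 1590 (end of Dec, 31 days; 94 left).
−31 → Nov 30, 1590 (end of Nov, 30 days; 63 left).
−30 → Oct 31, 1590 (end of Oct, 31 days; 33 left).
−31 → Sep 30, 1590 (end of Sep, 30 days; 2 left).
−2 → Sep 28, 1590.

September 28, 1590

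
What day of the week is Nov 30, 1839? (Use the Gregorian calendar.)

Doomsday rule: the anchor day for the 1800s is Friday. For year 39: 39÷12 = 3 r 3, and 3÷4 = 0, so 3+3+0 = 6.
Friday + 6 ≡ Thursday — that's 1839's doomsday.
In November the doomsday date is Nov 7.
Nov 30 is 23 days after Nov 7; 23 mod 7 = 2, so Thursday + 2 = Saturday.

Saturday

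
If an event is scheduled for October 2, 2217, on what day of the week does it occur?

Thursday

Doomsday rule: the anchor day for the 2200s is Friday. For year 17: 17÷12 = 1 r 5, and 5÷4 = 1, so 1+5+1 = 7.
Friday + 7 ≡ Friday — that's 2217's doomsday.
In October the doomsday date is Oct 10.
Oct 2 is 8 days before Oct 10; 8 mod 7 = 1, so Friday − 1 = Thursday.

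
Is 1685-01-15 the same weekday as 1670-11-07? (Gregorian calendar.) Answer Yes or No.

No

From Nov 7, 1670 to Jan 15, 1685 is 5183 days.
5183 mod 7 = 3, so they are different weekdays.
(Nov 7, 1670 is a Friday; Jan 15, 1685 is a Monday.)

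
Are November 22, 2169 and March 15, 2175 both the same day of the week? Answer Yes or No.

From Nov 22, 2169 to Mar 15, 2175 is 1939 days.
1939 mod 7 = 0, so they are the same weekday.
(Nov 22, 2169 is a Wednesday; Mar 15, 2175 is a Wednesday.)

Yes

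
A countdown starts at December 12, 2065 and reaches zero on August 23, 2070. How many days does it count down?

1715

Dec 12, 2065 → Dec 12, 2066: 365 days.
Dec 12, 2066 → Dec 12, 2067: 365 days.
Dec 12, 2067 → Dec 12, 2068: 366 days (Feb 29, 2068 is in that span).
Dec 12, 2068 → Dec 12, 2069: 365 days.
Dec 12, 2069 → Jan 12, 2070: 31 days (December has 31).
Jan 12, 2070 → Feb 12, 2070: 31 days (January has 31).
Feb 12, 2070 → Mar 12, 2070: 28 days (February has 28).
Mar 12, 2070 → Apr 12, 2070: 31 days (March has 31).
Apr 12, 2070 → May 12, 2070: 30 days (April has 30).
May 12, 2070 → Jun 12, 2070: 31 days (May has 31).
Jun 12, 2070 → Jul 12, 2070: 30 days (June has 30).
Jul 12, 2070 → Aug 12, 2070: 31 days (July has 31).
Aug 12, 2070 → Aug 23, 2070: 11 days.
Total: 1715 days.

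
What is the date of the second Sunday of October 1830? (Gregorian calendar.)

October 10, 1830

October 1, 1830 is a Friday.
The first Sunday is therefore October 3 (2 days later).
The second Sunday is 3 + 1×7 = October 10.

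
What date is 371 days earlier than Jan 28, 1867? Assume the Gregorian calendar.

−28 → Dec 31, 1866 (end of Dec, 31 days; 343 left).
−31 → Nov 30, 1866 (end of Nov, 30 days; 312 left).
−30 → Oct 31, 1866 (end of Oct, 31 days; 282 left).
−31 → Sep 30, 1866 (end of Sep, 30 days; 251 left).
−30 → Aug 31, 1866 (end of Aug, 31 days; 221 left).
−31 → Jul 31, 1866 (end of Jul, 31 days; 190 left).
−31 → Jun 30, 1866 (end of Jun, 30 days; 159 left).
−30 → May 31, 1866 (end of May, 31 days; 129 left).
−31 → Apr 30, 1866 (end of Apr, 30 days; 98 left).
−30 → Mar 31, 1866 (end of Mar, 31 days; 68 left).
−31 → Feb 28, 1866 (end of Feb, 28 days; 37 left).
−28 → Jan 31, 1866 (end of Jan, 31 days; 9 left).
−9 → Jan 22, 1866.

January 22, 1866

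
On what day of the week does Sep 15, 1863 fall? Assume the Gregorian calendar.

Doomsday rule: the anchor day for the 1800s is Friday. For year 63: 63÷12 = 5 r 3, and 3÷4 = 0, so 5+3+0 = 8.
Friday + 8 ≡ Saturday — that's 1863's doomsday.
In September the doomsday date is Sep 5.
Sep 15 is 10 days after Sep 5; 10 mod 7 = 3, so Saturday + 3 = Tuesday.

Tuesday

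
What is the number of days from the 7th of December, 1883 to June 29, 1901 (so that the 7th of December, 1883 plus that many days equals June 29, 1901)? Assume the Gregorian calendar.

6413

Dec 7, 1883 → Dec 7, 1884: 366 days (Feb 29, 1884 is in that span).
Dec 7, 1884 → Dec 7, 1885: 365 days.
Dec 7, 1885 → Dec 7, 1886: 365 days.
Dec 7, 1886 → Dec 7, 1887: 365 days.
Dec 7, 1887 → Dec 7, 1888: 366 days (Feb 29, 1888 is in that span).
Dec 7, 1888 → Dec 7, 1889: 365 days.
Dec 7, 1889 → Dec 7, 1890: 365 days.
Dec 7, 1890 → Dec 7, 1891: 365 days.
Dec 7, 1891 → Dec 7, 1892: 366 days (Feb 29, 1892 is in that span).
Dec 7, 1892 → Dec 7, 1893: 365 days.
Dec 7, 1893 → Dec 7, 1894: 365 days.
Dec 7, 1894 → Dec 7, 1895: 365 days.
Dec 7, 1895 → Dec 7, 1896: 366 days (Feb 29, 1896 is in that span).
Dec 7, 1896 → Dec 7, 1897: 365 days.
Dec 7, 1897 → Dec 7, 1898: 365 days.
Dec 7, 1898 → Dec 7, 1899: 365 days.
Dec 7, 1899 → Dec 7, 1900: 365 days.
Dec 7, 1900 → Jan 7, 1901: 31 days (December has 31).
Jan 7, 1901 → Feb 7, 1901: 31 days (January has 31).
Feb 7, 1901 → Mar 7, 1901: 28 days (February has 28).
Mar 7, 1901 → Apr 7, 1901: 31 days (March has 31).
Apr 7, 1901 → May 7, 1901: 30 days (April has 30).
May 7, 1901 → Jun 7, 1901: 31 days (May has 31).
Jun 7, 1901 → Jun 29, 1901: 22 days.
Total: 6413 days.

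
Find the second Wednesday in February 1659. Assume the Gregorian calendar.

February 12, 1659

February 1, 1659 is a Saturday.
The first Wednesday is therefore February 5 (4 days later).
The second Wednesday is 5 + 1×7 = February 12.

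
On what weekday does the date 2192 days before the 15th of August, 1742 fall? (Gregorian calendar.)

Tuesday

First find the weekday of Aug 15, 1742. Doomsday rule: the anchor day for the 1700s is Sunday. For year 42: 42÷12 = 3 r 6, and 6÷4 = 1, so 3+6+1 = 10.
Sunday + 10 ≡ Wednesday — that's 1742's doomsday.
In August the doomsday date is Aug 8.
Aug 15 is 7 days after Aug 8; 7 mod 7 = 0, so Wednesday + 0 = Wednesday.
2192 mod 7 = 1, so 2192 days before a Wednesday is Wednesday − 1 = Tuesday.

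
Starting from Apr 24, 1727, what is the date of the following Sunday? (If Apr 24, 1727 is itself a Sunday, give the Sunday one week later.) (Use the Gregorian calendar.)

April 27, 1727

Apr 24, 1727 is a Thursday.
From Thursday to the next Sunday is 3 days.
Apr 24, 1727 + 3 = Apr 27, 1727.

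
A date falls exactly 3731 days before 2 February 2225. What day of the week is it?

Wednesday

First find the weekday of Feb 2, 2225. Doomsday rule: the anchor day for the 2200s is Friday. For year 25: 25÷12 = 2 r 1, and 1÷4 = 0, so 2+1+0 = 3.
Friday + 3 ≡ Monday — that's 2225's doomsday.
In February the doomsday date is Feb 28 (2225 is not a leap year).
Feb 2 is 26 days before Feb 28; 26 mod 7 = 5, so Monday − 5 = Wednesday.
3731 mod 7 = 0, so 3731 days before a Wednesday is Wednesday − 0 = Wednesday.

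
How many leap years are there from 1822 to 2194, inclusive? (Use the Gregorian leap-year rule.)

91

Multiples of 4 in [1822,2194]: 93.
Of those, multiples of 100: 3 (not leap unless ÷400).
Multiples of 400: 1.
Leap years = 93 − 3 + 1 = 91.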